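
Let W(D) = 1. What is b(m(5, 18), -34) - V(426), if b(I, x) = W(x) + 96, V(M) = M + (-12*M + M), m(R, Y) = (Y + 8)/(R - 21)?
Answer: 4357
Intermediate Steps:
m(R, Y) = (8 + Y)/(-21 + R)
V(M) = -10*M (V(M) = M - 11*M = -10*M)
b(I, x) = 97 (b(I, x) = 1 + 96 = 97)
b(m(5, 18), -34) - V(426) = 97 - (-10)*426 = 97 - 1*(-4260) = 97 + 4260 = 4357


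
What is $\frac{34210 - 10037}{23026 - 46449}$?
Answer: $- \frac{24173}{23423} \approx -1.032$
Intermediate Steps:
$\frac{34210 - 10037}{23026 - 46449} = \frac{24173}{-23423} = 24173 \left(- \frac{1}{23423}\right) = - \frac{24173}{23423}$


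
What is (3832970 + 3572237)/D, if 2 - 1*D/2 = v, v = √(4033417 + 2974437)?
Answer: -7405207/7007850 - 7405207*√7007854/14015700 ≈ -1399.7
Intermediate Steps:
v = √7007854 ≈ 2647.2
D = 4 - 2*√7007854 ≈ -5290.5
(3832970 + 3572237)/D = (3832970 + 3572237)/(4 - 2*√7007854) = 7405207/(4 - 2*√7007854)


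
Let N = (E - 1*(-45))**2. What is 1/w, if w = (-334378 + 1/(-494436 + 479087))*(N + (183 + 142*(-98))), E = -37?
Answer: 15349/70154337139487 ≈ 2.1879e-10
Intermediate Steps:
N = 64 (N = (-37 - 1*(-45))**2 = (-37 + 45)**2 = 8**2 = 64)
w = 70154337139487/15349 (w = (-334378 + 1/(-494436 + 479087))*(64 + (183 + 142*(-98))) = (-334378 + 1/(-15349))*(64 + (183 - 13916)) = (-334378 - 1/15349)*(64 - 13733) = -5132367923/15349*(-13669) = 70154337139487/15349 ≈ 4.5706e+9)
1/w = 1/(70154337139487/15349) = 15349/70154337139487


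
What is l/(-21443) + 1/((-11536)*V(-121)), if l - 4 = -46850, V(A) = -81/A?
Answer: 43771057333/20036682288 ≈ 2.1845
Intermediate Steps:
l = -46846 (l = 4 - 46850 = -46846)
l/(-21443) + 1/((-11536)*V(-121)) = -46846/(-21443) + 1/((-11536)*((-81/(-121)))) = -46846*(-1/21443) - 1/(11536*((-81*(-1/121)))) = 46846/21443 - 1/(11536*81/121) = 46846/21443 - 1/11536*121/81 = 46846/21443 - 121/934416 = 43771057333/20036682288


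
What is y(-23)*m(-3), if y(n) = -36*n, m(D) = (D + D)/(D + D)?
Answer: 828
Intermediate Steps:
m(D) = 1 (m(D) = (2*D)/((2*D)) = (2*D)*(1/(2*D)) = 1)
y(-23)*m(-3) = -36*(-23)*1 = 828*1 = 828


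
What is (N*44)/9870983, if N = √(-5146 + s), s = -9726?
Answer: 1144*I*√22/9870983 ≈ 0.0005436*I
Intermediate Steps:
N = 26*I*√22 (N = √(-5146 - 9726) = √(-14872) = 26*I*√22 ≈ 121.95*I)
(N*44)/9870983 = ((26*I*√22)*44)/9870983 = (1144*I*√22)*(1/9870983) = 1144*I*√22/9870983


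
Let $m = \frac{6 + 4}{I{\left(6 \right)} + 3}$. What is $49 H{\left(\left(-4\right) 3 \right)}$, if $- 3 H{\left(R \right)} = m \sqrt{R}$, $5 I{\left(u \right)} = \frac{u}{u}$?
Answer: $- \frac{1225 i \sqrt{3}}{12} \approx - 176.81 i$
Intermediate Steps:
$I{\left(u \right)} = \frac{1}{5}$ ($I{\left(u \right)} = \frac{u \frac{1}{u}}{5} = \frac{1}{5} \cdot 1 = \frac{1}{5}$)
$m = \frac{25}{8}$ ($m = \frac{6 + 4}{\frac{1}{5} + 3} = \frac{10}{\frac{16}{5}} = 10 \cdot \frac{5}{16} = \frac{25}{8} \approx 3.125$)
$H{\left(R \right)} = - \frac{25 \sqrt{R}}{24}$ ($H{\left(R \right)} = - \frac{\frac{25}{8} \sqrt{R}}{3} = - \frac{25 \sqrt{R}}{24}$)
$49 H{\left(\left(-4\right) 3 \right)} = 49 \left(- \frac{25 \sqrt{\left(-4\right) 3}}{24}\right) = 49 \left(- \frac{25 \sqrt{-12}}{24}\right) = 49 \left(- \frac{25 \cdot 2 i \sqrt{3}}{24}\right) = 49 \left(- \frac{25 i \sqrt{3}}{12}\right) = - \frac{1225 i \sqrt{3}}{12}$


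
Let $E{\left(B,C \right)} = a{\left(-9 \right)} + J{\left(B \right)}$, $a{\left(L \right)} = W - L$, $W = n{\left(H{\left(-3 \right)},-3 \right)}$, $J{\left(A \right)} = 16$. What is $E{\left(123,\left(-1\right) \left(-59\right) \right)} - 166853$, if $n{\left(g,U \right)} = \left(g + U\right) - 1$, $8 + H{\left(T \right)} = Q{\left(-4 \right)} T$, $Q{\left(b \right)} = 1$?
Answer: $-166843$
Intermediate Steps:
$H{\left(T \right)} = -8 + T$ ($H{\left(T \right)} = -8 + 1 T = -8 + T$)
$n{\left(g,U \right)} = -1 + U + g$ ($n{\left(g,U \right)} = \left(U + g\right) - 1 = -1 + U + g$)
$W = -15$ ($W = -1 - 3 - 11 = -15$)
$a{\left(L \right)} = -15 - L$
$E{\left(B,C \right)} = 10$ ($E{\left(B,C \right)} = \left(-15 - -9\right) + 16 = \left(-15 + 9\right) + 16 = -6 + 16 = 10$)
$E{\left(123,\left(-1\right) \left(-59\right) \right)} - 166853 = 10 - 166853 = -166843$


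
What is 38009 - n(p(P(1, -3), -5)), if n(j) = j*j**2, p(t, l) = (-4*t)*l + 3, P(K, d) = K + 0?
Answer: 25842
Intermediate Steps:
P(K, d) = K
p(t, l) = 3 - 4*l*t (p(t, l) = -4*l*t + 3 = 3 - 4*l*t)
n(j) = j**3
38009 - n(p(P(1, -3), -5)) = 38009 - (3 - 4*(-5)*1)**3 = 38009 - (3 + 20)**3 = 38009 - 1*23**3 = 38009 - 1*12167 = 38009 - 12167 = 25842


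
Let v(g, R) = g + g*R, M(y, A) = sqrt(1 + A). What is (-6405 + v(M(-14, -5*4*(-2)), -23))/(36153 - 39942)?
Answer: 2135/1263 + 22*sqrt(41)/3789 ≈ 1.7276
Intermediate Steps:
v(g, R) = g + R*g
(-6405 + v(M(-14, -5*4*(-2)), -23))/(36153 - 39942) = (-6405 + sqrt(1 - 5*4*(-2))*(1 - 23))/(36153 - 39942) = (-6405 + sqrt(1 - 20*(-2))*(-22))/(-3789) = (-6405 + sqrt(1 + 40)*(-22))*(-1/3789) = (-6405 + sqrt(41)*(-22))*(-1/3789) = (-6405 - 22*sqrt(41))*(-1/3789) = 2135/1263 + 22*sqrt(41)/3789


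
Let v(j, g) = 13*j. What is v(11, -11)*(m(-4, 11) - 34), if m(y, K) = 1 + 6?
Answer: -3861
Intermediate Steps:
m(y, K) = 7
v(11, -11)*(m(-4, 11) - 34) = (13*11)*(7 - 34) = 143*(-27) = -3861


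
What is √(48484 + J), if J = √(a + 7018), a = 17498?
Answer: √(48484 + 6*√681) ≈ 220.55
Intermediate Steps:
J = 6*√681 (J = √(17498 + 7018) = √24516 = 6*√681 ≈ 156.58)
√(48484 + J) = √(48484 + 6*√681)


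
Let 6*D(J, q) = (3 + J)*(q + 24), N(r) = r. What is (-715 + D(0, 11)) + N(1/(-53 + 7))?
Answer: -16043/23 ≈ -697.52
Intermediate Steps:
D(J, q) = (3 + J)*(24 + q)/6 (D(J, q) = ((3 + J)*(q + 24))/6 = ((3 + J)*(24 + q))/6 = (3 + J)*(24 + q)/6)
(-715 + D(0, 11)) + N(1/(-53 + 7)) = (-715 + (12 + (1/2)*11 + 4*0 + (1/6)*0*11)) + 1/(-53 + 7) = (-715 + (12 + 11/2 + 0 + 0)) + 1/(-46) = (-715 + 35/2) - 1/46 = -1395/2 - 1/46 = -16043/23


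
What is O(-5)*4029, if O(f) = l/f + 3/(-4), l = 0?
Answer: -12087/4 ≈ -3021.8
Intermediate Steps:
O(f) = -¾ (O(f) = 0/f + 3/(-4) = 0 + 3*(-¼) = 0 - ¾ = -¾)
O(-5)*4029 = -¾*4029 = -12087/4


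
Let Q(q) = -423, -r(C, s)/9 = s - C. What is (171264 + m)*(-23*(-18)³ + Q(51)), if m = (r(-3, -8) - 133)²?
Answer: 23935696704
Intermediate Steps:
r(C, s) = -9*s + 9*C (r(C, s) = -9*(s - C) = -9*s + 9*C)
m = 7744 (m = ((-9*(-8) + 9*(-3)) - 133)² = ((72 - 27) - 133)² = (45 - 133)² = (-88)² = 7744)
(171264 + m)*(-23*(-18)³ + Q(51)) = (171264 + 7744)*(-23*(-18)³ - 423) = 179008*(-23*(-5832) - 423) = 179008*(134136 - 423) = 179008*133713 = 23935696704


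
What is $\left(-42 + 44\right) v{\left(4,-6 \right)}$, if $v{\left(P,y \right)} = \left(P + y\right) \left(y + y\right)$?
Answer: $48$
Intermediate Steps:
$v{\left(P,y \right)} = 2 y \left(P + y\right)$ ($v{\left(P,y \right)} = \left(P + y\right) 2 y = 2 y \left(P + y\right)$)
$\left(-42 + 44\right) v{\left(4,-6 \right)} = \left(-42 + 44\right) 2 \left(-6\right) \left(4 - 6\right) = 2 \cdot 2 \left(-6\right) \left(-2\right) = 2 \cdot 24 = 48$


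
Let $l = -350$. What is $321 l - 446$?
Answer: $-112796$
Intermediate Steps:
$321 l - 446 = 321 \left(-350\right) - 446 = -112350 - 446 = -112796$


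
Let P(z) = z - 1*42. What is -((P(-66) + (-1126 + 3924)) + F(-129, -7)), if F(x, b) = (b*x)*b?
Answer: 3631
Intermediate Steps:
P(z) = -42 + z (P(z) = z - 42 = -42 + z)
F(x, b) = x*b²
-((P(-66) + (-1126 + 3924)) + F(-129, -7)) = -(((-42 - 66) + (-1126 + 3924)) - 129*(-7)²) = -((-108 + 2798) - 129*49) = -(2690 - 6321) = -1*(-3631) = 3631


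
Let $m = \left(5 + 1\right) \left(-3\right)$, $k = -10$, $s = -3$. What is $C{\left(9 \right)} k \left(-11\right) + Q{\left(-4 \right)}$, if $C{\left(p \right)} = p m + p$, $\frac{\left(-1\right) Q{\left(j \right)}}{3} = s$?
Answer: $-16821$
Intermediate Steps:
$Q{\left(j \right)} = 9$ ($Q{\left(j \right)} = \left(-3\right) \left(-3\right) = 9$)
$m = -18$ ($m = 6 \left(-3\right) = -18$)
$C{\left(p \right)} = - 17 p$ ($C{\left(p \right)} = p \left(-18\right) + p = - 18 p + p = - 17 p$)
$C{\left(9 \right)} k \left(-11\right) + Q{\left(-4 \right)} = \left(-17\right) 9 \left(\left(-10\right) \left(-11\right)\right) + 9 = \left(-153\right) 110 + 9 = -16830 + 9 = -16821$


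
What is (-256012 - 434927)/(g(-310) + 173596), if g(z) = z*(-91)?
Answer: -690939/201806 ≈ -3.4238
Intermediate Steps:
g(z) = -91*z
(-256012 - 434927)/(g(-310) + 173596) = (-256012 - 434927)/(-91*(-310) + 173596) = -690939/(28210 + 173596) = -690939/201806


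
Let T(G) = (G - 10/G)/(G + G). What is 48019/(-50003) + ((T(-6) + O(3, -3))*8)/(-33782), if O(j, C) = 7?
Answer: -235904876/245206647 ≈ -0.96207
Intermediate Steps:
T(G) = (G - 10/G)/(2*G) (T(G) = (G - 10/G)/((2*G)) = (G - 10/G)*(1/(2*G)) = (G - 10/G)/(2*G))
48019/(-50003) + ((T(-6) + O(3, -3))*8)/(-33782) = 48019/(-50003) + (((½ - 5/(-6)²) + 7)*8)/(-33782) = 48019*(-1/50003) + (((½ - 5*1/36) + 7)*8)*(-1/33782) = -1549/1613 + (((½ - 5/36) + 7)*8)*(-1/33782) = -1549/1613 + ((13/36 + 7)*8)*(-1/33782) = -1549/1613 + ((265/36)*8)*(-1/33782) = -1549/1613 + (530/9)*(-1/33782) = -1549/1613 - 265/152019 = -235904876/245206647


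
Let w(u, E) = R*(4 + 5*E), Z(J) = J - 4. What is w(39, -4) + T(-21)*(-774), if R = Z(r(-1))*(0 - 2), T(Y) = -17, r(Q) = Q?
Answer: 12998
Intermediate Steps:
Z(J) = -4 + J
R = 10 (R = (-4 - 1)*(0 - 2) = -5*(-2) = 10)
w(u, E) = 40 + 50*E (w(u, E) = 10*(4 + 5*E) = 40 + 50*E)
w(39, -4) + T(-21)*(-774) = (40 + 50*(-4)) - 17*(-774) = (40 - 200) + 13158 = -160 + 13158 = 12998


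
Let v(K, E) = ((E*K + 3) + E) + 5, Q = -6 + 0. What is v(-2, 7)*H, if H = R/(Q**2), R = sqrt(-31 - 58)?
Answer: I*sqrt(89)/36 ≈ 0.26205*I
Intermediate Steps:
Q = -6
R = I*sqrt(89) (R = sqrt(-89) = I*sqrt(89) ≈ 9.434*I)
v(K, E) = 8 + E + E*K (v(K, E) = ((3 + E*K) + E) + 5 = (3 + E + E*K) + 5 = 8 + E + E*K)
H = I*sqrt(89)/36 (H = (I*sqrt(89))/((-6)**2) = (I*sqrt(89))/36 = (I*sqrt(89))*(1/36) = I*sqrt(89)/36 ≈ 0.26205*I)
v(-2, 7)*H = (8 + 7 + 7*(-2))*(I*sqrt(89)/36) = (8 + 7 - 14)*(I*sqrt(89)/36) = 1*(I*sqrt(89)/36) = I*sqrt(89)/36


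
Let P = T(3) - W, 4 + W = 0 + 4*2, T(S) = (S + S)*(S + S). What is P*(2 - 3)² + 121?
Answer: 153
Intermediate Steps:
T(S) = 4*S² (T(S) = (2*S)*(2*S) = 4*S²)
W = 4 (W = -4 + (0 + 4*2) = -4 + (0 + 8) = -4 + 8 = 4)
P = 32 (P = 4*3² - 1*4 = 4*9 - 4 = 36 - 4 = 32)
P*(2 - 3)² + 121 = 32*(2 - 3)² + 121 = 32*(-1)² + 121 = 32*1 + 121 = 32 + 121 = 153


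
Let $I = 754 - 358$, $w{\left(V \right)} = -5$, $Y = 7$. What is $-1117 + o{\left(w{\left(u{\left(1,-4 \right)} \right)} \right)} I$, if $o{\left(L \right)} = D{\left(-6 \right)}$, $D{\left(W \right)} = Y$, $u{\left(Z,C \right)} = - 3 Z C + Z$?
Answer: $1655$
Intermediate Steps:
$u{\left(Z,C \right)} = Z - 3 C Z$ ($u{\left(Z,C \right)} = - 3 C Z + Z = Z - 3 C Z$)
$D{\left(W \right)} = 7$
$o{\left(L \right)} = 7$
$I = 396$ ($I = 754 - 358 = 396$)
$-1117 + o{\left(w{\left(u{\left(1,-4 \right)} \right)} \right)} I = -1117 + 7 \cdot 396 = -1117 + 2772 = 1655$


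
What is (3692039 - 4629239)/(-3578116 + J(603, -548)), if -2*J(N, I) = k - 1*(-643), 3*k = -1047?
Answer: 937200/3578263 ≈ 0.26191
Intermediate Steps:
k = -349 (k = (⅓)*(-1047) = -349)
J(N, I) = -147 (J(N, I) = -(-349 - 1*(-643))/2 = -(-349 + 643)/2 = -½*294 = -147)
(3692039 - 4629239)/(-3578116 + J(603, -548)) = (3692039 - 4629239)/(-3578116 - 147) = -937200/(-3578263) = -937200*(-1/3578263) = 937200/3578263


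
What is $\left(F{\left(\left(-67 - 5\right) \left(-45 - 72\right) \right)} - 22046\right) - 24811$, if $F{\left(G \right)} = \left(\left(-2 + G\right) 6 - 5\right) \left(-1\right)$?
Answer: $-97384$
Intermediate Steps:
$F{\left(G \right)} = 17 - 6 G$ ($F{\left(G \right)} = \left(\left(-12 + 6 G\right) - 5\right) \left(-1\right) = \left(-17 + 6 G\right) \left(-1\right) = 17 - 6 G$)
$\left(F{\left(\left(-67 - 5\right) \left(-45 - 72\right) \right)} - 22046\right) - 24811 = \left(\left(17 - 6 \left(-67 - 5\right) \left(-45 - 72\right)\right) - 22046\right) - 24811 = \left(\left(17 - 6 \left(\left(-72\right) \left(-117\right)\right)\right) - 22046\right) - 24811 = \left(\left(17 - 50544\right) - 22046\right) - 24811 = \left(-50527 - 22046\right) - 24811 = -72573 - 24811 = -97384$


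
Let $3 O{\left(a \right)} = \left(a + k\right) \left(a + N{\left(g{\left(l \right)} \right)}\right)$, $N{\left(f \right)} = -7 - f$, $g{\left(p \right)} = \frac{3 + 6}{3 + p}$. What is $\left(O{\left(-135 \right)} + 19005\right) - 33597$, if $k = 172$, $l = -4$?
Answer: $- \frac{48697}{3} \approx -16232.0$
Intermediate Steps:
$g{\left(p \right)} = \frac{9}{3 + p}$
$O{\left(a \right)} = \frac{\left(2 + a\right) \left(172 + a\right)}{3}$ ($O{\left(a \right)} = \frac{\left(a + 172\right) \left(a - \left(7 + \frac{9}{3 - 4}\right)\right)}{3} = \frac{\left(172 + a\right) \left(a - \left(7 + \frac{9}{-1}\right)\right)}{3} = \frac{\left(172 + a\right) \left(a - \left(7 + 9 \left(-1\right)\right)\right)}{3} = \frac{\left(172 + a\right) \left(a - -2\right)}{3} = \frac{\left(172 + a\right) \left(a + \left(-7 + 9\right)\right)}{3} = \frac{\left(172 + a\right) \left(a + 2\right)}{3} = \frac{\left(172 + a\right) \left(2 + a\right)}{3} = \frac{\left(2 + a\right) \left(172 + a\right)}{3}$)
$\left(O{\left(-135 \right)} + 19005\right) - 33597 = \left(\left(\frac{344}{3} + 58 \left(-135\right) + \frac{\left(-135\right)^{2}}{3}\right) + 19005\right) - 33597 = \left(\left(\frac{344}{3} - 7830 + \frac{1}{3} \cdot 18225\right) + 19005\right) - 33597 = \left(\left(\frac{344}{3} - 7830 + 6075\right) + 19005\right) - 33597 = \left(- \frac{4921}{3} + 19005\right) - 33597 = \frac{52094}{3} - 33597 = - \frac{48697}{3}$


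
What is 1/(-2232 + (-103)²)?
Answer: 1/8377 ≈ 0.00011937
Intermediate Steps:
1/(-2232 + (-103)²) = 1/(-2232 + 10609) = 1/8377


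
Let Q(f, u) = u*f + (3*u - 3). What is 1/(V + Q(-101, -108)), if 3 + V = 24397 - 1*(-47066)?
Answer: 1/82041 ≈ 1.2189e-5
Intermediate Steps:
Q(f, u) = -3 + 3*u + f*u (Q(f, u) = f*u + (-3 + 3*u) = -3 + 3*u + f*u)
V = 71460 (V = -3 + (24397 - 1*(-47066)) = -3 + (24397 + 47066) = -3 + 71463 = 71460)
1/(V + Q(-101, -108)) = 1/(71460 + (-3 + 3*(-108) - 101*(-108))) = 1/(71460 + (-3 - 324 + 10908)) = 1/(71460 + 10581) = 1/82041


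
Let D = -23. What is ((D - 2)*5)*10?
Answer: -1250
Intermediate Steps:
((D - 2)*5)*10 = ((-23 - 2)*5)*10 = -25*5*10 = -125*10 = -1250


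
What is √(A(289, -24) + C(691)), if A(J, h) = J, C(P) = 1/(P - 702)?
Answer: √34958/11 ≈ 16.997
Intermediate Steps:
C(P) = 1/(-702 + P)
√(A(289, -24) + C(691)) = √(289 + 1/(-702 + 691)) = √(289 + 1/(-11)) = √(289 - 1/11) = √(3178/11) = √34958/11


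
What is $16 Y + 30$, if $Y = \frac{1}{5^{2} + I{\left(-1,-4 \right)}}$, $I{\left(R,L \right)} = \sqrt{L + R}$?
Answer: $\frac{1930}{63} - \frac{8 i \sqrt{5}}{315} \approx 30.635 - 0.056789 i$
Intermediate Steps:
$Y = \frac{1}{25 + i \sqrt{5}}$ ($Y = \frac{1}{5^{2} + \sqrt{-4 - 1}} = \frac{1}{25 + \sqrt{-5}} = \frac{1}{25 + i \sqrt{5}} \approx 0.039683 - 0.0035493 i$)
$16 Y + 30 = 16 \left(\frac{5}{126} - \frac{i \sqrt{5}}{630}\right) + 30 = \left(\frac{40}{63} - \frac{8 i \sqrt{5}}{315}\right) + 30 = \frac{1930}{63} - \frac{8 i \sqrt{5}}{315}$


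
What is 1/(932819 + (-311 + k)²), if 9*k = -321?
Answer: 9/9476971 ≈ 9.4967e-7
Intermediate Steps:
k = -107/3 (k = (⅑)*(-321) = -107/3 ≈ -35.667)
1/(932819 + (-311 + k)²) = 1/(932819 + (-311 - 107/3)²) = 1/(932819 + (-1040/3)²) = 1/(932819 + 1081600/9) = 1/(9476971/9) = 9/9476971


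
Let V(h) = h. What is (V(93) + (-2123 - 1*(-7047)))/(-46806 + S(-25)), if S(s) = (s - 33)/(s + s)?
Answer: -4325/40349 ≈ -0.10719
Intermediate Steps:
S(s) = (-33 + s)/(2*s) (S(s) = (-33 + s)/((2*s)) = (-33 + s)*(1/(2*s)) = (-33 + s)/(2*s))
(V(93) + (-2123 - 1*(-7047)))/(-46806 + S(-25)) = (93 + (-2123 - 1*(-7047)))/(-46806 + (1/2)*(-33 - 25)/(-25)) = (93 + (-2123 + 7047))/(-46806 + (1/2)*(-1/25)*(-58)) = (93 + 4924)/(-46806 + 29/25) = 5017/(-1170121/25) = 5017*(-25/1170121) = -4325/40349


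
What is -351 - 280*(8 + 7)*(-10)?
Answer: 41649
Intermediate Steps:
-351 - 280*(8 + 7)*(-10) = -351 - 4200*(-10) = -351 - 280*(-150) = -351 + 42000 = 41649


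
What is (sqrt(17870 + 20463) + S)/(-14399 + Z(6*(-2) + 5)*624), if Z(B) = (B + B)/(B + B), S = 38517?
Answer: -38517/13775 - sqrt(38333)/13775 ≈ -2.8104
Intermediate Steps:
Z(B) = 1 (Z(B) = (2*B)/((2*B)) = (2*B)*(1/(2*B)) = 1)
(sqrt(17870 + 20463) + S)/(-14399 + Z(6*(-2) + 5)*624) = (sqrt(17870 + 20463) + 38517)/(-14399 + 1*624) = (sqrt(38333) + 38517)/(-14399 + 624) = (38517 + sqrt(38333))/(-13775) = (38517 + sqrt(38333))*(-1/13775) = -38517/13775 - sqrt(38333)/13775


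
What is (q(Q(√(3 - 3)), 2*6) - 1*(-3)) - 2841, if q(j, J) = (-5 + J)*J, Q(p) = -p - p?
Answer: -2754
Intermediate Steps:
Q(p) = -2*p
q(j, J) = J*(-5 + J)
(q(Q(√(3 - 3)), 2*6) - 1*(-3)) - 2841 = ((2*6)*(-5 + 2*6) - 1*(-3)) - 2841 = (12*(-5 + 12) + 3) - 2841 = (12*7 + 3) - 2841 = (84 + 3) - 2841 = 87 - 2841 = -2754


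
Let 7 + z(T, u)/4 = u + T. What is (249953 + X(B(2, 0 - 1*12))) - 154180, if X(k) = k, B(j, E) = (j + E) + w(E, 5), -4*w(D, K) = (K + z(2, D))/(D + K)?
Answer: 383043/4 ≈ 95761.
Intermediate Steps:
z(T, u) = -28 + 4*T + 4*u (z(T, u) = -28 + 4*(u + T) = -28 + 4*(T + u) = -28 + (4*T + 4*u) = -28 + 4*T + 4*u)
w(D, K) = -(-20 + K + 4*D)/(4*(D + K)) (w(D, K) = -(K + (-28 + 4*2 + 4*D))/(4*(D + K)) = -(K + (-28 + 8 + 4*D))/(4*(D + K)) = -(K + (-20 + 4*D))/(4*(D + K)) = -(-20 + K + 4*D)/(4*(D + K)))
B(j, E) = E + j + (15/4 - E)/(5 + E) (B(j, E) = (j + E) + (5 - E - 1/4*5)/(E + 5) = (E + j) + (5 - E - 5/4)/(5 + E) = (E + j) + (15/4 - E)/(5 + E) = E + j + (15/4 - E)/(5 + E))
(249953 + X(B(2, 0 - 1*12))) - 154180 = (249953 + (15/4 - (0 - 1*12) + (5 + (0 - 1*12))*((0 - 1*12) + 2))/(5 + (0 - 1*12))) - 154180 = (249953 + (15/4 - (0 - 12) + (5 + (0 - 12))*((0 - 12) + 2))/(5 + (0 - 12))) - 154180 = (249953 + (15/4 - 1*(-12) + (5 - 12)*(-12 + 2))/(5 - 12)) - 154180 = (249953 + (15/4 + 12 - 7*(-10))/(-7)) - 154180 = (249953 - (15/4 + 12 + 70)/7) - 154180 = (249953 - 1/7*343/4) - 154180 = (249953 - 49/4) - 154180 = 999763/4 - 154180 = 383043/4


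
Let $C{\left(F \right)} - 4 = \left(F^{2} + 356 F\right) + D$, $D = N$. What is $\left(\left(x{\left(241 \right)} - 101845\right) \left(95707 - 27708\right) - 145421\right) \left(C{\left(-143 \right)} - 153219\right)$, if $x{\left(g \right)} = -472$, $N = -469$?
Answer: $1281193171807872$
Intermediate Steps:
$D = -469$
$C{\left(F \right)} = -465 + F^{2} + 356 F$ ($C{\left(F \right)} = 4 - \left(469 - F^{2} - 356 F\right) = 4 + \left(-469 + F^{2} + 356 F\right) = -465 + F^{2} + 356 F$)
$\left(\left(x{\left(241 \right)} - 101845\right) \left(95707 - 27708\right) - 145421\right) \left(C{\left(-143 \right)} - 153219\right) = \left(\left(-472 - 101845\right) \left(95707 - 27708\right) - 145421\right) \left(\left(-465 + \left(-143\right)^{2} + 356 \left(-143\right)\right) - 153219\right) = \left(\left(-102317\right) 67999 - 145421\right) \left(\left(-465 + 20449 - 50908\right) - 153219\right) = \left(-6957453683 - 145421\right) \left(-30924 - 153219\right) = \left(-6957599104\right) \left(-184143\right) = 1281193171807872$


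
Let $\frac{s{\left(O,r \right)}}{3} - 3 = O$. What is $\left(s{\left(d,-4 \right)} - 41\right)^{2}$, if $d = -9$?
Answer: $3481$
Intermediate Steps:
$s{\left(O,r \right)} = 9 + 3 O$
$\left(s{\left(d,-4 \right)} - 41\right)^{2} = \left(\left(9 + 3 \left(-9\right)\right) - 41\right)^{2} = \left(\left(9 - 27\right) - 41\right)^{2} = \left(-18 - 41\right)^{2} = \left(-59\right)^{2} = 3481$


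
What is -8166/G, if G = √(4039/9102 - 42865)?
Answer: 8166*I*√3551174344482/390153191 ≈ 39.442*I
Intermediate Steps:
G = I*√3551174344482/9102 (G = √(4039*(1/9102) - 42865) = √(4039/9102 - 42865) = √(-390153191/9102) = I*√3551174344482/9102 ≈ 207.04*I)
-8166/G = -8166*(-I*√3551174344482/390153191) = -(-8166)*I*√3551174344482/390153191 = 8166*I*√3551174344482/390153191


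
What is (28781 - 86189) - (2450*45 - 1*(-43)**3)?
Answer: -247165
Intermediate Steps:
(28781 - 86189) - (2450*45 - 1*(-43)**3) = -57408 - (110250 - 1*(-79507)) = -57408 - (110250 + 79507) = -57408 - 1*189757 = -57408 - 189757 = -247165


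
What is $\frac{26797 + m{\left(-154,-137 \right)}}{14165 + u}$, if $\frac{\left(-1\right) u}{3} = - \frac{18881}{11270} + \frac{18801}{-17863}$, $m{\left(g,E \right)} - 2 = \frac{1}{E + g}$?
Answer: $\frac{1569964514513080}{830307028394379} \approx 1.8908$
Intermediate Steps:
$m{\left(g,E \right)} = 2 + \frac{1}{E + g}$
$u = \frac{1647475719}{201316010}$ ($u = - 3 \left(- \frac{18881}{11270} + \frac{18801}{-17863}\right) = - 3 \left(\left(-18881\right) \frac{1}{11270} + 18801 \left(- \frac{1}{17863}\right)\right) = - 3 \left(- \frac{18881}{11270} - \frac{18801}{17863}\right) = \left(-3\right) \left(- \frac{549158573}{201316010}\right) = \frac{1647475719}{201316010} \approx 8.1835$)
$\frac{26797 + m{\left(-154,-137 \right)}}{14165 + u} = \frac{26797 + \frac{1 + 2 \left(-137\right) + 2 \left(-154\right)}{-137 - 154}}{14165 + \frac{1647475719}{201316010}} = \frac{26797 + \frac{1 - 274 - 308}{-291}}{\frac{2853288757369}{201316010}} = \left(26797 - - \frac{581}{291}\right) \frac{201316010}{2853288757369} = \left(26797 + \frac{581}{291}\right) \frac{201316010}{2853288757369} = \frac{7798508}{291} \cdot \frac{201316010}{2853288757369} = \frac{1569964514513080}{830307028394379}$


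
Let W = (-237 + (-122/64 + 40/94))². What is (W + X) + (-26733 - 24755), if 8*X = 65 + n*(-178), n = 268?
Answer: -1288946711/2262016 ≈ -569.82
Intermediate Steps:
W = 128647755625/2262016 (W = (-237 + (-122*1/64 + 40*(1/94)))² = (-237 + (-61/32 + 20/47))² = (-237 - 2227/1504)² = (-358675/1504)² = 128647755625/2262016 ≈ 56873.)
X = -47639/8 (X = (65 + 268*(-178))/8 = (65 - 47704)/8 = (⅛)*(-47639) = -47639/8 ≈ -5954.9)
(W + X) + (-26733 - 24755) = (128647755625/2262016 - 47639/8) + (-26733 - 24755) = 115177733097/2262016 - 51488 = -1288946711/2262016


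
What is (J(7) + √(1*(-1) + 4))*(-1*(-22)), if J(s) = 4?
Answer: 88 + 22*√3 ≈ 126.11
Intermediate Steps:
(J(7) + √(1*(-1) + 4))*(-1*(-22)) = (4 + √(1*(-1) + 4))*(-1*(-22)) = (4 + √(-1 + 4))*22 = (4 + √3)*22 = 88 + 22*√3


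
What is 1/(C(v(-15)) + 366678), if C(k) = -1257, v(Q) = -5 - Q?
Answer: 1/365421 ≈ 2.7366e-6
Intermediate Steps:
1/(C(v(-15)) + 366678) = 1/(-1257 + 366678) = 1/365421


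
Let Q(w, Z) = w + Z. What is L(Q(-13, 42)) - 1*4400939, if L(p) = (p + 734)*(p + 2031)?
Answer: -2829159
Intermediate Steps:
Q(w, Z) = Z + w
L(p) = (734 + p)*(2031 + p)
L(Q(-13, 42)) - 1*4400939 = (1490754 + (42 - 13)² + 2765*(42 - 13)) - 1*4400939 = (1490754 + 29² + 2765*29) - 4400939 = (1490754 + 841 + 80185) - 4400939 = 1571780 - 4400939 = -2829159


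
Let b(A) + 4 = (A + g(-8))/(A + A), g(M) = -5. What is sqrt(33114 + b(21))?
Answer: sqrt(14601678)/21 ≈ 181.96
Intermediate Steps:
b(A) = -4 + (-5 + A)/(2*A) (b(A) = -4 + (A - 5)/(A + A) = -4 + (-5 + A)/((2*A)) = -4 + (-5 + A)*(1/(2*A)) = -4 + (-5 + A)/(2*A))
sqrt(33114 + b(21)) = sqrt(33114 + (1/2)*(-5 - 7*21)/21) = sqrt(33114 + (1/2)*(1/21)*(-5 - 147)) = sqrt(33114 + (1/2)*(1/21)*(-152)) = sqrt(33114 - 76/21) = sqrt(695318/21) = sqrt(14601678)/21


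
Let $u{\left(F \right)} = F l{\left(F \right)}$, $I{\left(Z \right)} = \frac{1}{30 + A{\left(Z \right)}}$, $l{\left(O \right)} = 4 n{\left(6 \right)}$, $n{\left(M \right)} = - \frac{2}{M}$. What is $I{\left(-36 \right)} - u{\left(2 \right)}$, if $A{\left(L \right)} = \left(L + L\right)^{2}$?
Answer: $\frac{4635}{1738} \approx 2.6669$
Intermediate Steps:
$A{\left(L \right)} = 4 L^{2}$ ($A{\left(L \right)} = \left(2 L\right)^{2} = 4 L^{2}$)
$l{\left(O \right)} = - \frac{4}{3}$ ($l{\left(O \right)} = 4 \left(- \frac{2}{6}\right) = 4 \left(\left(-2\right) \frac{1}{6}\right) = 4 \left(- \frac{1}{3}\right) = - \frac{4}{3}$)
$I{\left(Z \right)} = \frac{1}{30 + 4 Z^{2}}$
$u{\left(F \right)} = - \frac{4 F}{3}$ ($u{\left(F \right)} = F \left(- \frac{4}{3}\right) = - \frac{4 F}{3}$)
$I{\left(-36 \right)} - u{\left(2 \right)} = \frac{1}{2 \left(15 + 2 \left(-36\right)^{2}\right)} - \left(- \frac{4}{3}\right) 2 = \frac{1}{2 \left(15 + 2 \cdot 1296\right)} - - \frac{8}{3} = \frac{1}{2 \left(15 + 2592\right)} + \frac{8}{3} = \frac{1}{2 \cdot 2607} + \frac{8}{3} = \frac{1}{2} \cdot \frac{1}{2607} + \frac{8}{3} = \frac{1}{5214} + \frac{8}{3} = \frac{4635}{1738}$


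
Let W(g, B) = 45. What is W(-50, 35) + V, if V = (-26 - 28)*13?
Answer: -657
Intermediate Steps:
V = -702 (V = -54*13 = -702)
W(-50, 35) + V = 45 - 702 = -657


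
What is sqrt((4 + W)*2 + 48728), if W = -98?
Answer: 2*sqrt(12135) ≈ 220.32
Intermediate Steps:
sqrt((4 + W)*2 + 48728) = sqrt((4 - 98)*2 + 48728) = sqrt(-94*2 + 48728) = sqrt(-188 + 48728) = sqrt(48540) = 2*sqrt(12135)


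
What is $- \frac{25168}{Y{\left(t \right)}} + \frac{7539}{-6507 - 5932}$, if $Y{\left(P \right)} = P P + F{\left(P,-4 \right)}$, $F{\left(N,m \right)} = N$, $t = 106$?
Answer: $- \frac{28469435}{10077367} \approx -2.8251$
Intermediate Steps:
$Y{\left(P \right)} = P + P^{2}$ ($Y{\left(P \right)} = P P + P = P^{2} + P = P + P^{2}$)
$- \frac{25168}{Y{\left(t \right)}} + \frac{7539}{-6507 - 5932} = - \frac{25168}{106 \left(1 + 106\right)} + \frac{7539}{-6507 - 5932} = - \frac{25168}{106 \cdot 107} + \frac{7539}{-12439} = - \frac{25168}{11342} + 7539 \left(- \frac{1}{12439}\right) = \left(-25168\right) \frac{1}{11342} - \frac{1077}{1777} = - \frac{12584}{5671} - \frac{1077}{1777} = - \frac{28469435}{10077367}$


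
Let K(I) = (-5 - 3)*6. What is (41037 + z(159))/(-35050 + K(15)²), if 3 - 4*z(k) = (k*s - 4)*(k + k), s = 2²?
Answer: 36825/130984 ≈ 0.28114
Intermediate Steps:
s = 4
K(I) = -48 (K(I) = -8*6 = -48)
z(k) = ¾ - k*(-4 + 4*k)/2 (z(k) = ¾ - (k*4 - 4)*(k + k)/4 = ¾ - (4*k - 4)*2*k/4 = ¾ - (-4 + 4*k)*2*k/4 = ¾ - k*(-4 + 4*k)/2)
(41037 + z(159))/(-35050 + K(15)²) = (41037 + (¾ - 2*159² + 2*159))/(-35050 + (-48)²) = (41037 + (¾ - 2*25281 + 318))/(-35050 + 2304) = (41037 + (¾ - 50562 + 318))/(-32746) = (41037 - 200973/4)*(-1/32746) = -36825/4*(-1/32746) = 36825/130984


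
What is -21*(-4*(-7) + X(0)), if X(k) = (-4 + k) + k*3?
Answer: -504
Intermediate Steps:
X(k) = -4 + 4*k (X(k) = (-4 + k) + 3*k = -4 + 4*k)
-21*(-4*(-7) + X(0)) = -21*(-4*(-7) + (-4 + 4*0)) = -21*(28 + (-4 + 0)) = -21*(28 - 4) = -21*24 = -504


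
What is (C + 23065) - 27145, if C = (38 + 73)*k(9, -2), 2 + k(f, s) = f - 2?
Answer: -3525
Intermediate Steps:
k(f, s) = -4 + f (k(f, s) = -2 + (f - 2) = -2 + (-2 + f) = -4 + f)
C = 555 (C = (38 + 73)*(-4 + 9) = 111*5 = 555)
(C + 23065) - 27145 = (555 + 23065) - 27145 = 23620 - 27145 = -3525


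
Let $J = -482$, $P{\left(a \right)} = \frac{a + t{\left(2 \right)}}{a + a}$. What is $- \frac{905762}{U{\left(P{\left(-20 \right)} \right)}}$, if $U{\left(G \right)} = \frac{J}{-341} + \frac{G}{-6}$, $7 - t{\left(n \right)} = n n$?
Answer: $- \frac{74127562080}{109883} \approx -6.746 \cdot 10^{5}$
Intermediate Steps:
$t{\left(n \right)} = 7 - n^{2}$ ($t{\left(n \right)} = 7 - n n = 7 - n^{2}$)
$P{\left(a \right)} = \frac{3 + a}{2 a}$ ($P{\left(a \right)} = \frac{a + \left(7 - 2^{2}\right)}{a + a} = \frac{a + \left(7 - 4\right)}{2 a} = \left(a + \left(7 - 4\right)\right) \frac{1}{2 a} = \left(a + 3\right) \frac{1}{2 a} = \left(3 + a\right) \frac{1}{2 a} = \frac{3 + a}{2 a}$)
$U{\left(G \right)} = \frac{482}{341} - \frac{G}{6}$ ($U{\left(G \right)} = - \frac{482}{-341} + \frac{G}{-6} = \left(-482\right) \left(- \frac{1}{341}\right) + G \left(- \frac{1}{6}\right) = \frac{482}{341} - \frac{G}{6}$)
$- \frac{905762}{U{\left(P{\left(-20 \right)} \right)}} = - \frac{905762}{\frac{482}{341} - \frac{\frac{1}{2} \frac{1}{-20} \left(3 - 20\right)}{6}} = - \frac{905762}{\frac{482}{341} - \frac{\frac{1}{2} \left(- \frac{1}{20}\right) \left(-17\right)}{6}} = - \frac{905762}{\frac{482}{341} - \frac{17}{240}} = - \frac{905762}{\frac{109883}{81840}} = \left(-905762\right) \frac{81840}{109883} = - \frac{74127562080}{109883}$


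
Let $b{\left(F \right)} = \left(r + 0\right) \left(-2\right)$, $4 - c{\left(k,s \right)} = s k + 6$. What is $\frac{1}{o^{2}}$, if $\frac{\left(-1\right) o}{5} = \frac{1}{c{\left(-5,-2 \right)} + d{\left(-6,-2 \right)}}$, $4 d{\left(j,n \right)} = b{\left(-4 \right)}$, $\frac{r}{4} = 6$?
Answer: $\frac{576}{25} \approx 23.04$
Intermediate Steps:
$r = 24$ ($r = 4 \cdot 6 = 24$)
$c{\left(k,s \right)} = -2 - k s$ ($c{\left(k,s \right)} = 4 - \left(s k + 6\right) = 4 - \left(k s + 6\right) = 4 - \left(6 + k s\right) = -2 - k s$)
$b{\left(F \right)} = -48$ ($b{\left(F \right)} = \left(24 + 0\right) \left(-2\right) = 24 \left(-2\right) = -48$)
$d{\left(j,n \right)} = -12$ ($d{\left(j,n \right)} = \frac{1}{4} \left(-48\right) = -12$)
$o = \frac{5}{24}$ ($o = - \frac{5}{\left(-2 - \left(-5\right) \left(-2\right)\right) - 12} = - \frac{5}{\left(-2 - 10\right) - 12} = - \frac{5}{-12 - 12} = - \frac{5}{-24} = \left(-5\right) \left(- \frac{1}{24}\right) = \frac{5}{24} \approx 0.20833$)
$\frac{1}{o^{2}} = \frac{1}{\left(\frac{5}{24}\right)^{2}} = \frac{1}{\frac{25}{576}} = \frac{576}{25}$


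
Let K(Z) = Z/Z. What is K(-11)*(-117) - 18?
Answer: -135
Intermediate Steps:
K(Z) = 1
K(-11)*(-117) - 18 = 1*(-117) - 18 = -117 - 18 = -135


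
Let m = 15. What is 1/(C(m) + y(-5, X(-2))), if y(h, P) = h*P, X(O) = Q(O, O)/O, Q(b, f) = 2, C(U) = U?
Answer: 1/20 ≈ 0.050000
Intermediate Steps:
X(O) = 2/O
y(h, P) = P*h
1/(C(m) + y(-5, X(-2))) = 1/(15 + (2/(-2))*(-5)) = 1/(15 + (2*(-½))*(-5)) = 1/(15 - 1*(-5)) = 1/(15 + 5) = 1/20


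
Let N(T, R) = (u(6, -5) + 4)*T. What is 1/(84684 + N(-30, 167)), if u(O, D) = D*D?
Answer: 1/83814 ≈ 1.1931e-5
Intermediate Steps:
u(O, D) = D**2
N(T, R) = 29*T (N(T, R) = ((-5)**2 + 4)*T = (25 + 4)*T = 29*T)
1/(84684 + N(-30, 167)) = 1/(84684 + 29*(-30)) = 1/(84684 - 870) = 1/83814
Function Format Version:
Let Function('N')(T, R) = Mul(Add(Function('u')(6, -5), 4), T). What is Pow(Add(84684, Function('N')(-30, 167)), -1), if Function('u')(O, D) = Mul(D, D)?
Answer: Rational(1, 83814) ≈ 1.1931e-5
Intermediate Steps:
Function('u')(O, D) = Pow(D, 2)
Function('N')(T, R) = Mul(29, T) (Function('N')(T, R) = Mul(Add(Pow(-5, 2), 4), T) = Mul(Add(25, 4), T) = Mul(29, T))
Pow(Add(84684, Function('N')(-30, 167)), -1) = Pow(Add(84684, Mul(29, -30)), -1) = Pow(Add(84684, -870), -1) = Pow(83814, -1) = Rational(1, 83814)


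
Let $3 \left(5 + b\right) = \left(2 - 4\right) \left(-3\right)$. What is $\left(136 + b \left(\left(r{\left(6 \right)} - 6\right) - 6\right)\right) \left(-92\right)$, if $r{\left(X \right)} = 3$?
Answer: $-14996$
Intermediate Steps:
$b = -3$ ($b = -5 + \frac{\left(2 - 4\right) \left(-3\right)}{3} = -5 + \frac{\left(-2\right) \left(-3\right)}{3} = -5 + \frac{1}{3} \cdot 6 = -5 + 2 = -3$)
$\left(136 + b \left(\left(r{\left(6 \right)} - 6\right) - 6\right)\right) \left(-92\right) = \left(136 - 3 \left(\left(3 - 6\right) - 6\right)\right) \left(-92\right) = \left(136 - 3 \left(-3 - 6\right)\right) \left(-92\right) = \left(136 - -27\right) \left(-92\right) = \left(136 + 27\right) \left(-92\right) = 163 \left(-92\right) = -14996$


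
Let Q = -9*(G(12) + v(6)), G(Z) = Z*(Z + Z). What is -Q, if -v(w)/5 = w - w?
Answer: 2592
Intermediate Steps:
v(w) = 0 (v(w) = -5*(w - w) = -5*0 = 0)
G(Z) = 2*Z² (G(Z) = Z*(2*Z) = 2*Z²)
Q = -2592 (Q = -9*(2*12² + 0) = -9*(2*144 + 0) = -9*(288 + 0) = -9*288 = -2592)
-Q = -1*(-2592) = 2592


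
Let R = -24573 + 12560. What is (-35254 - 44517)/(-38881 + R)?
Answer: 79771/50894 ≈ 1.5674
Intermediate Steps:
R = -12013
(-35254 - 44517)/(-38881 + R) = (-35254 - 44517)/(-38881 - 12013) = -79771/(-50894) = -79771*(-1/50894) = 79771/50894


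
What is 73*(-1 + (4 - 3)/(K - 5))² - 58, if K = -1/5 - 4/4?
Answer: 38870/961 ≈ 40.447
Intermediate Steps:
K = -6/5 (K = -1*⅕ - 4*¼ = -⅕ - 1 = -6/5 ≈ -1.2000)
73*(-1 + (4 - 3)/(K - 5))² - 58 = 73*(-1 + (4 - 3)/(-6/5 - 5))² - 58 = 73*(-1 + 1/(-31/5))² - 58 = 73*(-1 + 1*(-5/31))² - 58 = 73*(-1 - 5/31)² - 58 = 73*(-36/31)² - 58 = 73*(1296/961) - 58 = 94608/961 - 58 = 38870/961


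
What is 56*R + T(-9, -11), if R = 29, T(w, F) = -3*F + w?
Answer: 1648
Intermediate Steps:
T(w, F) = w - 3*F
56*R + T(-9, -11) = 56*29 + (-9 - 3*(-11)) = 1624 + (-9 + 33) = 1624 + 24 = 1648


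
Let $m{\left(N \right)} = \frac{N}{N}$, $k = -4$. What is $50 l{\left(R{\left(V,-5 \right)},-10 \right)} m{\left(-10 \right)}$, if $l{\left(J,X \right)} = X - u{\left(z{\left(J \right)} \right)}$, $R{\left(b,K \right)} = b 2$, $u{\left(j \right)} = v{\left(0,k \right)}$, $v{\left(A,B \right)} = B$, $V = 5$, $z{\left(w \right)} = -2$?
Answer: $-300$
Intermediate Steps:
$u{\left(j \right)} = -4$
$m{\left(N \right)} = 1$
$R{\left(b,K \right)} = 2 b$
$l{\left(J,X \right)} = 4 + X$ ($l{\left(J,X \right)} = X - -4 = X + 4 = 4 + X$)
$50 l{\left(R{\left(V,-5 \right)},-10 \right)} m{\left(-10 \right)} = 50 \left(4 - 10\right) 1 = 50 \left(-6\right) 1 = \left(-300\right) 1 = -300$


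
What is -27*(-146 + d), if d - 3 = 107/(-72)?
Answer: 31209/8 ≈ 3901.1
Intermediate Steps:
d = 109/72 (d = 3 + 107/(-72) = 3 + 107*(-1/72) = 3 - 107/72 = 109/72 ≈ 1.5139)
-27*(-146 + d) = -27*(-146 + 109/72) = -27*(-10403/72) = 31209/8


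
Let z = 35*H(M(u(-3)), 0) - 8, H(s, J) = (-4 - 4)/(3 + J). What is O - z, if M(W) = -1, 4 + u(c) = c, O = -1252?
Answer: -3452/3 ≈ -1150.7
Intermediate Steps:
u(c) = -4 + c
H(s, J) = -8/(3 + J)
z = -304/3 (z = 35*(-8/(3 + 0)) - 8 = 35*(-8/3) - 8 = -280/3 - 8 = -304/3 ≈ -101.33)
O - z = -1252 - 1*(-304/3) = -1252 + 304/3 = -3452/3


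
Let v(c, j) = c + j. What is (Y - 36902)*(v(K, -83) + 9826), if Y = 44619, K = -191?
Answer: 73712784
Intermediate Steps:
(Y - 36902)*(v(K, -83) + 9826) = (44619 - 36902)*((-191 - 83) + 9826) = 7717*(-274 + 9826) = 7717*9552 = 73712784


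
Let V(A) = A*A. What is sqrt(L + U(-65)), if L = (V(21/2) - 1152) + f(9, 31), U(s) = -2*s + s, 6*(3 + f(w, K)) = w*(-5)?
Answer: I*sqrt(3949)/2 ≈ 31.421*I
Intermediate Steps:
V(A) = A**2
f(w, K) = -3 - 5*w/6 (f(w, K) = -3 + (w*(-5))/6 = -3 + (-5*w)/6 = -3 - 5*w/6)
U(s) = -s
L = -4209/4 (L = ((21/2)**2 - 1152) + (-3 - 5/6*9) = ((21*(1/2))**2 - 1152) + (-3 - 15/2) = ((21/2)**2 - 1152) - 21/2 = (441/4 - 1152) - 21/2 = -4167/4 - 21/2 = -4209/4 ≈ -1052.3)
sqrt(L + U(-65)) = sqrt(-4209/4 - 1*(-65)) = sqrt(-4209/4 + 65) = sqrt(-3949/4) = I*sqrt(3949)/2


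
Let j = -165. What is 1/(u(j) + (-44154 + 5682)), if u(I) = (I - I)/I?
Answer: -1/38472 ≈ -2.5993e-5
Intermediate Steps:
u(I) = 0 (u(I) = 0/I = 0)
1/(u(j) + (-44154 + 5682)) = 1/(0 + (-44154 + 5682)) = 1/(0 - 38472) = 1/(-38472) = -1/38472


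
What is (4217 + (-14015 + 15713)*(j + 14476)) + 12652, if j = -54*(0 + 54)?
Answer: 19645749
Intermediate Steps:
j = -2916 (j = -54*54 = -2916)
(4217 + (-14015 + 15713)*(j + 14476)) + 12652 = (4217 + (-14015 + 15713)*(-2916 + 14476)) + 12652 = (4217 + 1698*11560) + 12652 = (4217 + 19628880) + 12652 = 19633097 + 12652 = 19645749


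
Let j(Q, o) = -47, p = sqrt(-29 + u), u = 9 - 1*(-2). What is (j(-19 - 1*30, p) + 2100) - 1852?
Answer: 201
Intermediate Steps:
u = 11 (u = 9 + 2 = 11)
p = 3*I*sqrt(2) (p = sqrt(-29 + 11) = sqrt(-18) = 3*I*sqrt(2) ≈ 4.2426*I)
(j(-19 - 1*30, p) + 2100) - 1852 = (-47 + 2100) - 1852 = 2053 - 1852 = 201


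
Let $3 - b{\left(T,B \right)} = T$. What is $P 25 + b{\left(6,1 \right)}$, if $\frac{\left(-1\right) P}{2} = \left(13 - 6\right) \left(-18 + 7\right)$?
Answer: $3847$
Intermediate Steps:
$b{\left(T,B \right)} = 3 - T$
$P = 154$ ($P = - 2 \left(13 - 6\right) \left(-18 + 7\right) = - 2 \cdot 7 \left(-11\right) = \left(-2\right) \left(-77\right) = 154$)
$P 25 + b{\left(6,1 \right)} = 154 \cdot 25 + \left(3 - 6\right) = 3850 + \left(3 - 6\right) = 3850 - 3 = 3847$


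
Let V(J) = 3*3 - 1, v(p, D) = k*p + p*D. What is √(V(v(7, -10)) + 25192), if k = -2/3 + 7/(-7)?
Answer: 60*√7 ≈ 158.75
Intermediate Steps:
k = -5/3 (k = -2*⅓ + 7*(-⅐) = -⅔ - 1 = -5/3 ≈ -1.6667)
v(p, D) = -5*p/3 + D*p (v(p, D) = -5*p/3 + p*D = -5*p/3 + D*p)
V(J) = 8 (V(J) = 9 - 1 = 8)
√(V(v(7, -10)) + 25192) = √(8 + 25192) = √25200 = 60*√7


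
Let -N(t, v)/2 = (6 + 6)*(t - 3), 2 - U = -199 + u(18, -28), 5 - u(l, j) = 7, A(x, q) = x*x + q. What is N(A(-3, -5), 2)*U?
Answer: -4872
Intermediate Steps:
A(x, q) = q + x² (A(x, q) = x² + q = q + x²)
u(l, j) = -2 (u(l, j) = 5 - 1*7 = 5 - 7 = -2)
U = 203 (U = 2 - (-199 - 2) = 2 - 1*(-201) = 2 + 201 = 203)
N(t, v) = 72 - 24*t (N(t, v) = -2*(6 + 6)*(t - 3) = -24*(-3 + t) = -2*(-36 + 12*t) = 72 - 24*t)
N(A(-3, -5), 2)*U = (72 - 24*(-5 + (-3)²))*203 = (72 - 24*(-5 + 9))*203 = (72 - 24*4)*203 = (72 - 96)*203 = -24*203 = -4872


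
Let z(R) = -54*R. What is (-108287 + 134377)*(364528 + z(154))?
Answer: 9293571080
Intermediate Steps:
(-108287 + 134377)*(364528 + z(154)) = (-108287 + 134377)*(364528 - 54*154) = 26090*(364528 - 8316) = 26090*356212 = 9293571080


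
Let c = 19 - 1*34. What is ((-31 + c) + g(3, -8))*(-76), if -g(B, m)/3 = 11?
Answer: 6004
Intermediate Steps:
g(B, m) = -33 (g(B, m) = -3*11 = -33)
c = -15 (c = 19 - 34 = -15)
((-31 + c) + g(3, -8))*(-76) = ((-31 - 15) - 33)*(-76) = (-46 - 33)*(-76) = -79*(-76) = 6004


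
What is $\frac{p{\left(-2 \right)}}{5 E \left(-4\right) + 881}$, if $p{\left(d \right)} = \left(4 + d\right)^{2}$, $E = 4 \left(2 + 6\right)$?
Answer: $\frac{4}{241} \approx 0.016598$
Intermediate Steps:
$E = 32$ ($E = 4 \cdot 8 = 32$)
$\frac{p{\left(-2 \right)}}{5 E \left(-4\right) + 881} = \frac{\left(4 - 2\right)^{2}}{5 \cdot 32 \left(-4\right) + 881} = \frac{2^{2}}{160 \left(-4\right) + 881} = \frac{4}{-640 + 881} = \frac{4}{241}$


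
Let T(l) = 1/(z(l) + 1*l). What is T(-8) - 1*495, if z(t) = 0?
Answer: -3961/8 ≈ -495.13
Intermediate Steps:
T(l) = 1/l (T(l) = 1/(0 + 1*l) = 1/(0 + l) = 1/l)
T(-8) - 1*495 = 1/(-8) - 1*495 = -1/8 - 495 = -3961/8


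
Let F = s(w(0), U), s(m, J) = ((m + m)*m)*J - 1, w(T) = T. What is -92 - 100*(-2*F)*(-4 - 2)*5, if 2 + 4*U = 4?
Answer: 5908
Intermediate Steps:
U = ½ (U = -½ + (¼)*4 = -½ + 1 = ½ ≈ 0.50000)
s(m, J) = -1 + 2*J*m² (s(m, J) = ((2*m)*m)*J - 1 = (2*m²)*J - 1 = 2*J*m² - 1 = -1 + 2*J*m²)
F = -1 (F = -1 + 2*(½)*0² = -1 + 2*(½)*0 = -1 + 0 = -1)
-92 - 100*(-2*F)*(-4 - 2)*5 = -92 - 100*(-2*(-1))*(-4 - 2)*5 = -92 - 200*(-6*5) = -92 - 200*(-30) = -92 - 100*(-60) = -92 + 6000 = 5908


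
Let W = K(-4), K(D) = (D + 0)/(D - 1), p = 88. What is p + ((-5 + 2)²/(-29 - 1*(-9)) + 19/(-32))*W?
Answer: 17433/200 ≈ 87.165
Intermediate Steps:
K(D) = D/(-1 + D)
W = ⅘ (W = -4/(-1 - 4) = -4/(-5) = -4*(-⅕) = ⅘ ≈ 0.80000)
p + ((-5 + 2)²/(-29 - 1*(-9)) + 19/(-32))*W = 88 + ((-5 + 2)²/(-29 - 1*(-9)) + 19/(-32))*(⅘) = 88 + ((-3)²/(-29 + 9) + 19*(-1/32))*(⅘) = 88 + (9/(-20) - 19/32)*(⅘) = 88 + (9*(-1/20) - 19/32)*(⅘) = 88 + (-9/20 - 19/32)*(⅘) = 88 - 167/160*⅘ = 88 - 167/200 = 17433/200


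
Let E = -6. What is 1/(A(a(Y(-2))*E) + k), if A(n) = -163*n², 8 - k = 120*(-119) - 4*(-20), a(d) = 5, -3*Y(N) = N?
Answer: -1/132492 ≈ -7.5476e-6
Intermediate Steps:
Y(N) = -N/3
k = 14208 (k = 8 - (120*(-119) - 4*(-20)) = 8 - (-14280 + 80) = 8 - 1*(-14200) = 8 + 14200 = 14208)
1/(A(a(Y(-2))*E) + k) = 1/(-163*(5*(-6))² + 14208) = 1/(-163*(-30)² + 14208) = 1/(-163*900 + 14208) = 1/(-146700 + 14208) = 1/(-132492) = -1/132492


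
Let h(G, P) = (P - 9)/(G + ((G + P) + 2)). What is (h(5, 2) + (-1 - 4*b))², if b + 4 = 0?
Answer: 841/4 ≈ 210.25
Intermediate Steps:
b = -4 (b = -4 + 0 = -4)
h(G, P) = (-9 + P)/(2 + P + 2*G) (h(G, P) = (-9 + P)/(G + (2 + G + P)) = (-9 + P)/(2 + P + 2*G))
(h(5, 2) + (-1 - 4*b))² = ((-9 + 2)/(2 + 2 + 2*5) + (-1 - 4*(-4)))² = (-7/(2 + 2 + 10) + (-1 + 16))² = (-7/14 + 15)² = ((1/14)*(-7) + 15)² = (-½ + 15)² = (29/2)² = 841/4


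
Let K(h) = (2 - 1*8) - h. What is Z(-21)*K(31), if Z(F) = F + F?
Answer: 1554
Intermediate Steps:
K(h) = -6 - h (K(h) = (2 - 8) - h = -6 - h)
Z(F) = 2*F
Z(-21)*K(31) = (2*(-21))*(-6 - 1*31) = -42*(-6 - 31) = -42*(-37) = 1554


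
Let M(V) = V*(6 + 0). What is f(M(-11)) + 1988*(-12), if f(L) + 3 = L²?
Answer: -19503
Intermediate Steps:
M(V) = 6*V (M(V) = V*6 = 6*V)
f(L) = -3 + L²
f(M(-11)) + 1988*(-12) = (-3 + (6*(-11))²) + 1988*(-12) = (-3 + (-66)²) - 23856 = (-3 + 4356) - 23856 = 4353 - 23856 = -19503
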